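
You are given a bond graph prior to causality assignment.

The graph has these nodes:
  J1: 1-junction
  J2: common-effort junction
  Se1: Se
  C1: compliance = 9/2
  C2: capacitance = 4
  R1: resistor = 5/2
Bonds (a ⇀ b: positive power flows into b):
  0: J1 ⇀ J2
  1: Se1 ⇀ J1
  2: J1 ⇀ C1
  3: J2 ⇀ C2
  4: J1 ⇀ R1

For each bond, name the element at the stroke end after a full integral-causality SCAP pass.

bond 0 →J1
bond 1 →J1
bond 2 →J1
bond 3 →J2
bond 4 →R1

bond 1 stroke at J1  (Se1 fixes effort; stroke away)
bond 2 stroke at J1  (prefer integral on C1)
bond 3 stroke at J2  (C2 integral (e out))
bond 0 stroke at J1  (J2: bond 3 brought effort, rest push out)
bond 4 stroke at R1  (J1 needs exactly one f-in)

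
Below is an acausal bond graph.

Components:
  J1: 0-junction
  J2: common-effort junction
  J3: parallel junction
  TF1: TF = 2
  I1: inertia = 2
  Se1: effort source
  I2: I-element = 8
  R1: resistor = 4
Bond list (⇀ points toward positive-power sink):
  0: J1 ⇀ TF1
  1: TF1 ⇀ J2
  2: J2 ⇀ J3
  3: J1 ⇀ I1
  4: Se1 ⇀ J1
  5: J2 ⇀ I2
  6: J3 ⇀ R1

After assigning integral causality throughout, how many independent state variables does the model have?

bond 4 |J1  (source Se1 imposes e)
bond 0 |TF1  (0-jn J1 has e-setter on 4)
bond 3 |I1  (J1 effort already set via bond 4)
bond 1 |J2  (TF1 one-in-one-out from 0)
bond 2 |J3  (common-e at J2 fixed by 1)
bond 5 |I2  (0-jn J2 has e-setter on 1)
bond 6 |R1  (0-jn J3 has e-setter on 2)

2  (I1, I2 all integral)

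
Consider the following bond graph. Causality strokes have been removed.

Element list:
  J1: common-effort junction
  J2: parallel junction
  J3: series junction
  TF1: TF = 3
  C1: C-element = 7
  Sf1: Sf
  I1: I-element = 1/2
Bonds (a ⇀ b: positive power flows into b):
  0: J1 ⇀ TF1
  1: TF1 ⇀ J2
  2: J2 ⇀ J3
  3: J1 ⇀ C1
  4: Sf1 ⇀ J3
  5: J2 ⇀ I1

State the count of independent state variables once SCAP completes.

#4 stroke→Sf1  (Sf1 (Sf) sets flow on bond)
#2 stroke→J3  (common-f at J3 fixed by 4)
#3 stroke→J1  (prefer integral on C1)
#0 stroke→TF1  (common-e at J1 fixed by 3)
#1 stroke→J2  (TF1 one-in-one-out from 0)
#5 stroke→I1  (J2 effort already set via bond 1)

2  (C1, I1 all integral)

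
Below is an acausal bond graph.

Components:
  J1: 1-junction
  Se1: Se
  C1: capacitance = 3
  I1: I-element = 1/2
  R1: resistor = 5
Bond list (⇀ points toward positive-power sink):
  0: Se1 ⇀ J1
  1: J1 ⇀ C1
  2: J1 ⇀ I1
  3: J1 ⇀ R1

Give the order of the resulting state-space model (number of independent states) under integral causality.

2  (C1, I1 all integral)

β0 |J1  (Se1 (Se) sets effort on bond)
β1 |J1  (C1: C, integral causality)
β2 |I1  (I1 integral (f out))
β3 |J1  (1-jn J1 has f-setter on 2)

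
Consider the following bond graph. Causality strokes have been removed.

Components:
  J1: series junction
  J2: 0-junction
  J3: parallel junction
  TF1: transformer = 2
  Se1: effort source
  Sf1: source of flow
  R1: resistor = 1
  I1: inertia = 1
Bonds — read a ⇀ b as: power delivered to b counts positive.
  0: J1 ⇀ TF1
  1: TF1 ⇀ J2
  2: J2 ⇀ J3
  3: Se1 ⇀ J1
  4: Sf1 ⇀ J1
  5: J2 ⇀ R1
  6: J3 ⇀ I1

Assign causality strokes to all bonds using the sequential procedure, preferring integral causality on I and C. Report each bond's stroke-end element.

β3 stroke→J1  (source Se1 imposes e)
β4 stroke→Sf1  (Sf1 fixes flow; stroke at Sf1)
β0 stroke→J1  (1-jn J1 has f-setter on 4)
β1 stroke→TF1  (through TF1, causality passes straight; one stroke at TF1)
β6 stroke→I1  (I1 integral (f out))
β2 stroke→J3  (closing 0-jn rule on J3)
β5 stroke→J2  (closing 0-jn rule on J2)

#0 →J1
#1 →TF1
#2 →J3
#3 →J1
#4 →Sf1
#5 →J2
#6 →I1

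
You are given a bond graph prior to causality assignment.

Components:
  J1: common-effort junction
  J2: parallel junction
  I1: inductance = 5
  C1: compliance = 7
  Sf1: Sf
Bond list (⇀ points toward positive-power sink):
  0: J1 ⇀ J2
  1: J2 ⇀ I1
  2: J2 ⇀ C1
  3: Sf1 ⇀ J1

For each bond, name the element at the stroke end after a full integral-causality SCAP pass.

b0 stroke→J1
b1 stroke→I1
b2 stroke→J2
b3 stroke→Sf1

β3 →Sf1  (Sf1 (Sf) sets flow on bond)
β0 →J1  (J1 needs exactly one e-in)
β1 →I1  (I1: I, integral causality)
β2 →J2  (J2: last free bond brings effort in)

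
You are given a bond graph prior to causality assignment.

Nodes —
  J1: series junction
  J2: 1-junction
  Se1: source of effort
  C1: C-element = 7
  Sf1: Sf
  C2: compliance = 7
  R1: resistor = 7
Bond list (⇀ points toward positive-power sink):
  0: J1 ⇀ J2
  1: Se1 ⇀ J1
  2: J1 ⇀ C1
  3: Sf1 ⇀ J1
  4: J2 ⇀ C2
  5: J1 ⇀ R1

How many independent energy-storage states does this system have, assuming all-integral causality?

bond 1 |J1  (source Se1 imposes e)
bond 3 |Sf1  (Sf1 fixes flow; stroke at Sf1)
bond 0 |J1  (J1 flow already set via bond 3)
bond 2 |J1  (1-jn J1 has f-setter on 3)
bond 5 |J1  (1-jn J1 has f-setter on 3)
bond 4 |J2  (1-jn J2 has f-setter on 0)

2  (C1, C2 all integral)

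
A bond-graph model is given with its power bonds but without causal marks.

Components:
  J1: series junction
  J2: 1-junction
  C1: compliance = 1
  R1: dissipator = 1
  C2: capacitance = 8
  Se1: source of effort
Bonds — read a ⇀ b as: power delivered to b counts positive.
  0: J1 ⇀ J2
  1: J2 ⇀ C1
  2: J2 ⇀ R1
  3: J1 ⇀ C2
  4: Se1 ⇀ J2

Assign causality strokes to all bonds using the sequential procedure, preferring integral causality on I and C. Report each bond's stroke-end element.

b4 →J2  (Se1 fixes effort; stroke away)
b1 →J2  (C1 outputs effort q/C1)
b3 →J1  (prefer integral on C2)
b0 →J2  (closing 1-jn rule on J1)
b2 →R1  (J2: last free bond brings flow in)

β0 |J2
β1 |J2
β2 |R1
β3 |J1
β4 |J2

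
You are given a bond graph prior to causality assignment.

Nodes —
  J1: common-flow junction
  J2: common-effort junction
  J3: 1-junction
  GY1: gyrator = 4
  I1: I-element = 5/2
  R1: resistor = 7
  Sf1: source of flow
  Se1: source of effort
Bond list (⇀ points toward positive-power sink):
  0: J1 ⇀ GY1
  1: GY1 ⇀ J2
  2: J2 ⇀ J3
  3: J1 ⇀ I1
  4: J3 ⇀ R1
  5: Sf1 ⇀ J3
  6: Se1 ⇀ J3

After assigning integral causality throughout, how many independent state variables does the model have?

β5 →Sf1  (Sf1 fixes flow; stroke at Sf1)
β6 →J3  (source Se1 imposes e)
β2 →J3  (J3 flow already set via bond 5)
β4 →J3  (common-f at J3 fixed by 5)
β1 →J2  (only one effort-in slot at J2)
β0 →J1  (GY1: gyrator matches bond 1)
β3 →I1  (only one flow-in slot at J1)

1  (I1 all integral)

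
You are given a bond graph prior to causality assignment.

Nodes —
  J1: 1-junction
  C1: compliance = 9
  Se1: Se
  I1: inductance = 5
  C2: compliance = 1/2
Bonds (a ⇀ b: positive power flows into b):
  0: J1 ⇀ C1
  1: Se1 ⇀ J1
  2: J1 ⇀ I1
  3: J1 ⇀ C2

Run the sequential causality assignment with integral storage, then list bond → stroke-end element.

β1 →J1  (source Se1 imposes e)
β0 →J1  (C1: C, integral causality)
β2 →I1  (I1: I, integral causality)
β3 →J1  (J1 flow already set via bond 2)

β0 |J1
β1 |J1
β2 |I1
β3 |J1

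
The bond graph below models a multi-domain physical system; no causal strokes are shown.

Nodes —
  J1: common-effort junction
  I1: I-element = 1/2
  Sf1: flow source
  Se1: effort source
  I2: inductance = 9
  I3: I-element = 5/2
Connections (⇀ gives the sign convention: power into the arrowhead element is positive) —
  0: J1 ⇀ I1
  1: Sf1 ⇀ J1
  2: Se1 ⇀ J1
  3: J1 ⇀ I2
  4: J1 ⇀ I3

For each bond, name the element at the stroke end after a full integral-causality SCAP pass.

bond 1 |Sf1  (source Sf1 imposes f)
bond 2 |J1  (Se1 (Se) sets effort on bond)
bond 0 |I1  (J1 effort already set via bond 2)
bond 3 |I2  (J1 effort already set via bond 2)
bond 4 |I3  (0-jn J1 has e-setter on 2)

bond 0 |I1
bond 1 |Sf1
bond 2 |J1
bond 3 |I2
bond 4 |I3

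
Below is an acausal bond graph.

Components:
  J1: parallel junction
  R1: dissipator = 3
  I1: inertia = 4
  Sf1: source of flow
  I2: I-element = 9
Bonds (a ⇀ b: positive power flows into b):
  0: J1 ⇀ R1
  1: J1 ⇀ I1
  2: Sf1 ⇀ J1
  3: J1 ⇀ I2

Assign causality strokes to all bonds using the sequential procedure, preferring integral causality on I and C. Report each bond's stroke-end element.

β2 →Sf1  (Sf1: flow source, stroke at near end)
β1 →I1  (I1 outputs flow p/I1)
β3 →I2  (I2 outputs flow p/I2)
β0 →J1  (closing 0-jn rule on J1)

#0 |J1
#1 |I1
#2 |Sf1
#3 |I2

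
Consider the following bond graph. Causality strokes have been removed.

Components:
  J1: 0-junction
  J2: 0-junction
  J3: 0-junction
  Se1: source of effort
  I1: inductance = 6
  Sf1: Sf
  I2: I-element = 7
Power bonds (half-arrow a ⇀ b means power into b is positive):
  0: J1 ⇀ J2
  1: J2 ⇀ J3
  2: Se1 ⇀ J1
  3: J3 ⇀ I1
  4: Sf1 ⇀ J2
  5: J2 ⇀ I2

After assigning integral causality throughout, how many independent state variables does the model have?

#2 |J1  (Se1 (Se) sets effort on bond)
#4 |Sf1  (source Sf1 imposes f)
#0 |J2  (0-jn J1 has e-setter on 2)
#1 |J3  (J2 effort already set via bond 0)
#5 |I2  (0-jn J2 has e-setter on 0)
#3 |I1  (J3: bond 1 brought effort, rest push out)

2  (I1, I2 all integral)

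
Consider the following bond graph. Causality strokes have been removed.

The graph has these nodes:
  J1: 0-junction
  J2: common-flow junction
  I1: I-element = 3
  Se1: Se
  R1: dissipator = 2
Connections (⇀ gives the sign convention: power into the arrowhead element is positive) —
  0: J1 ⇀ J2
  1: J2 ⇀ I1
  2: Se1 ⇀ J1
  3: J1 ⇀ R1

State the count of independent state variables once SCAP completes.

bond 2 |J1  (Se1 fixes effort; stroke away)
bond 0 |J2  (0-jn J1 has e-setter on 2)
bond 3 |R1  (common-e at J1 fixed by 2)
bond 1 |I1  (only one flow-in slot at J2)

1  (I1 all integral)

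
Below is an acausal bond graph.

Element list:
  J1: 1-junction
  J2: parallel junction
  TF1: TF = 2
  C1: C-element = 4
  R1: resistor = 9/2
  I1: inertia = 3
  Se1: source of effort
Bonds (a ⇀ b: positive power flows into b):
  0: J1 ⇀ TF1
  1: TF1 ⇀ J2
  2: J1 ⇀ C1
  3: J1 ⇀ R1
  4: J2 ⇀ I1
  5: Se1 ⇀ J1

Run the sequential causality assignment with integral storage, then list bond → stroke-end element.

β0 →TF1
β1 →J2
β2 →J1
β3 →J1
β4 →I1
β5 →J1

b5 |J1  (source Se1 imposes e)
b2 |J1  (C1 integral (e out))
b4 |I1  (I1 integral (f out))
b1 |J2  (closing 0-jn rule on J2)
b0 |TF1  (TF TF1: opposite of bond 1)
b3 |J1  (J1 flow already set via bond 0)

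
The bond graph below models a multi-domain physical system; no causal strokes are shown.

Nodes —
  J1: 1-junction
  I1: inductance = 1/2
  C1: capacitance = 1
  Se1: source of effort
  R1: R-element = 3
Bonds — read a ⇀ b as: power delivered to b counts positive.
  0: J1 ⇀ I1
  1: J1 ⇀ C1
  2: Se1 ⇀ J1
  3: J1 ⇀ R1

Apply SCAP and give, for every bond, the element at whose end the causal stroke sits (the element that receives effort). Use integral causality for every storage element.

b2 stroke→J1  (Se1: effort source, stroke at far end)
b0 stroke→I1  (I1 integral (f out))
b1 stroke→J1  (J1: bond 0 brought flow, rest push out)
b3 stroke→J1  (common-f at J1 fixed by 0)

β0 stroke→I1
β1 stroke→J1
β2 stroke→J1
β3 stroke→J1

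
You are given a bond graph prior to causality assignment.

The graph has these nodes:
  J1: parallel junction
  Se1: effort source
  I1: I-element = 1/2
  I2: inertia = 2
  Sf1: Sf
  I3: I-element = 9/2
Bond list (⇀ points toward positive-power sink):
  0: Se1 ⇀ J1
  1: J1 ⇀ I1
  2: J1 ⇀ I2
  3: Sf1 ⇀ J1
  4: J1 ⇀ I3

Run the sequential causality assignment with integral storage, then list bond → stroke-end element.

bond 0 stroke at J1
bond 1 stroke at I1
bond 2 stroke at I2
bond 3 stroke at Sf1
bond 4 stroke at I3

bond 0 stroke→J1  (Se1 fixes effort; stroke away)
bond 3 stroke→Sf1  (source Sf1 imposes f)
bond 1 stroke→I1  (J1 effort already set via bond 0)
bond 2 stroke→I2  (0-jn J1 has e-setter on 0)
bond 4 stroke→I3  (common-e at J1 fixed by 0)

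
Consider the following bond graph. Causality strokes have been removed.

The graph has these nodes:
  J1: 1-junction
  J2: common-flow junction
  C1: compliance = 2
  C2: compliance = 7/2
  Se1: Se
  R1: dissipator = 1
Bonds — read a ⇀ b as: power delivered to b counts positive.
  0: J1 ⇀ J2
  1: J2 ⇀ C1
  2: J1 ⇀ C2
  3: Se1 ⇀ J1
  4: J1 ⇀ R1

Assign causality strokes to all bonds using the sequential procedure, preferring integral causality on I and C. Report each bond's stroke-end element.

bond 0 stroke→J1
bond 1 stroke→J2
bond 2 stroke→J1
bond 3 stroke→J1
bond 4 stroke→R1

bond 3 stroke→J1  (Se1 (Se) sets effort on bond)
bond 1 stroke→J2  (prefer integral on C1)
bond 0 stroke→J1  (closing 1-jn rule on J2)
bond 2 stroke→J1  (C2 outputs effort q/C2)
bond 4 stroke→R1  (J1 needs exactly one f-in)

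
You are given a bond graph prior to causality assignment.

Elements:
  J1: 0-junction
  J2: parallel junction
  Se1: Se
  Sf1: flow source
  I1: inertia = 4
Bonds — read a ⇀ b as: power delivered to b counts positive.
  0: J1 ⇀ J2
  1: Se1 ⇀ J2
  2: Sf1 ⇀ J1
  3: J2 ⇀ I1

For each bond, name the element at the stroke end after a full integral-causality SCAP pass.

#1 stroke at J2  (Se1: effort source, stroke at far end)
#2 stroke at Sf1  (source Sf1 imposes f)
#0 stroke at J1  (closing 0-jn rule on J1)
#3 stroke at I1  (common-e at J2 fixed by 1)

β0 →J1
β1 →J2
β2 →Sf1
β3 →I1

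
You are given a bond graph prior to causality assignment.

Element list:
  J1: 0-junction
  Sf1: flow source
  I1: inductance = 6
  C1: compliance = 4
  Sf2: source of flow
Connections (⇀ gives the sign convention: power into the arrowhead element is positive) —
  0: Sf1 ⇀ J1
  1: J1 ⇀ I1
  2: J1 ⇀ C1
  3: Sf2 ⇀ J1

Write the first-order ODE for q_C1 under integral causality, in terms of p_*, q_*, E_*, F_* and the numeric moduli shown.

bond 0 →Sf1  (Sf1 (Sf) sets flow on bond)
bond 3 →Sf2  (source Sf2 imposes f)
bond 1 →I1  (I1 integral (f out))
bond 2 →J1  (only one effort-in slot at J1)

dq_C1/dt = F_Sf1 + F_Sf2 - p_I1/6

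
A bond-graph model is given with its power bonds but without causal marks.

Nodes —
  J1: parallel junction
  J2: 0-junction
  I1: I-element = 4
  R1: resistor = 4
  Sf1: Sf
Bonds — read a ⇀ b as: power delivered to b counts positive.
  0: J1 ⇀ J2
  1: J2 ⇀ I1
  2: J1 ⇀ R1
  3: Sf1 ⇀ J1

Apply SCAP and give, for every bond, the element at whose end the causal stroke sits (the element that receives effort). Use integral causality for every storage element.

#3 stroke→Sf1  (Sf1 (Sf) sets flow on bond)
#1 stroke→I1  (I1 integral (f out))
#0 stroke→J2  (J2: last free bond brings effort in)
#2 stroke→J1  (J1 needs exactly one e-in)

β0 stroke at J2
β1 stroke at I1
β2 stroke at J1
β3 stroke at Sf1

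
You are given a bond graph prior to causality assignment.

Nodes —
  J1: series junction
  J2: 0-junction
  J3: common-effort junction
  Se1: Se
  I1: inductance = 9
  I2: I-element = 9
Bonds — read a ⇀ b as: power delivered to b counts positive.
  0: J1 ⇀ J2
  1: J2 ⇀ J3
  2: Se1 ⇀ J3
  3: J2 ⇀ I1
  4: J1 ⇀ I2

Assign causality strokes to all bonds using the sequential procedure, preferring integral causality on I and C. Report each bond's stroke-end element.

#2 stroke at J3  (Se1 (Se) sets effort on bond)
#1 stroke at J2  (common-e at J3 fixed by 2)
#0 stroke at J1  (common-e at J2 fixed by 1)
#3 stroke at I1  (J2: bond 1 brought effort, rest push out)
#4 stroke at I2  (closing 1-jn rule on J1)

#0 stroke→J1
#1 stroke→J2
#2 stroke→J3
#3 stroke→I1
#4 stroke→I2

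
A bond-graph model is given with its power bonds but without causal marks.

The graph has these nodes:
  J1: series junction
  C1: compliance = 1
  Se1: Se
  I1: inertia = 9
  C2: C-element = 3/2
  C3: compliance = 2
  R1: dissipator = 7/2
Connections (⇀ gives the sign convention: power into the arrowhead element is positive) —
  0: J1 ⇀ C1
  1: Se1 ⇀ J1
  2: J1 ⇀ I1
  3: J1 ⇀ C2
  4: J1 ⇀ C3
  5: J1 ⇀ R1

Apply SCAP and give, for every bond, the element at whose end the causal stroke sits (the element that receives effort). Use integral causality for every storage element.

β0 stroke at J1
β1 stroke at J1
β2 stroke at I1
β3 stroke at J1
β4 stroke at J1
β5 stroke at J1

bond 1 |J1  (Se1 fixes effort; stroke away)
bond 0 |J1  (C1 integral (e out))
bond 2 |I1  (I1 outputs flow p/I1)
bond 3 |J1  (common-f at J1 fixed by 2)
bond 4 |J1  (J1: bond 2 brought flow, rest push out)
bond 5 |J1  (common-f at J1 fixed by 2)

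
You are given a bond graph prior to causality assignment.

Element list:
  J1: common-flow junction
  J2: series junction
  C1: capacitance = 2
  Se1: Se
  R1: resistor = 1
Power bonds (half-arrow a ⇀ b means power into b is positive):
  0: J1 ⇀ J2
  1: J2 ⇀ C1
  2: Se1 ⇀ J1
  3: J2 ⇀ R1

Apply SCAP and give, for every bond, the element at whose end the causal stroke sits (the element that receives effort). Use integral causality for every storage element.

#0 stroke→J2
#1 stroke→J2
#2 stroke→J1
#3 stroke→R1

bond 2 →J1  (Se1 (Se) sets effort on bond)
bond 0 →J2  (only one flow-in slot at J1)
bond 1 →J2  (C1: C, integral causality)
bond 3 →R1  (closing 1-jn rule on J2)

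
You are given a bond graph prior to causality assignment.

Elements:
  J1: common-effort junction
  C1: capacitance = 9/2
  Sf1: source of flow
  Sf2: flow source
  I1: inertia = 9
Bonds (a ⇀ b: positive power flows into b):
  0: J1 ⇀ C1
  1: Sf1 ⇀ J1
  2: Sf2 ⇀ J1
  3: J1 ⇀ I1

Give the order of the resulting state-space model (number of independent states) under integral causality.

β1 →Sf1  (Sf1: flow source, stroke at near end)
β2 →Sf2  (Sf2 fixes flow; stroke at Sf2)
β0 →J1  (prefer integral on C1)
β3 →I1  (J1 effort already set via bond 0)

2  (C1, I1 all integral)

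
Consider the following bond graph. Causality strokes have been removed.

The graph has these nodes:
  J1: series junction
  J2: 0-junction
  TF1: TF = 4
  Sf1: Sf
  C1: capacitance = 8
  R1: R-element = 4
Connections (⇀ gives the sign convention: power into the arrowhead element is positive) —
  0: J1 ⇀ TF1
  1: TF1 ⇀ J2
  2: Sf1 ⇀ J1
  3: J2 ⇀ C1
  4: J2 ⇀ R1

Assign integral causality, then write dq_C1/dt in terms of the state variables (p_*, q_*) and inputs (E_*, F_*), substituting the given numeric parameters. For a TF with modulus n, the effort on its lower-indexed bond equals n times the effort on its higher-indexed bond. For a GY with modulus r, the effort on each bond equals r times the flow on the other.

dq_C1/dt = 4*F_Sf1 - q_C1/32

bond 2 |Sf1  (Sf1 fixes flow; stroke at Sf1)
bond 0 |J1  (common-f at J1 fixed by 2)
bond 1 |TF1  (TF1: transformer flips bond 0)
bond 3 |J2  (C1 integral (e out))
bond 4 |R1  (J2 effort already set via bond 3)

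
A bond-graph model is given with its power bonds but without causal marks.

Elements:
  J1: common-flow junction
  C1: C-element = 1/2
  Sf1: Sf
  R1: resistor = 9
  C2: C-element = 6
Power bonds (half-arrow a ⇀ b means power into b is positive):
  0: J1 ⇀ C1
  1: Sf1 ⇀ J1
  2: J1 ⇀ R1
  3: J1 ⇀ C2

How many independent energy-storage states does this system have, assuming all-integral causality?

2  (C1, C2 all integral)

β1 |Sf1  (Sf1 fixes flow; stroke at Sf1)
β0 |J1  (J1 flow already set via bond 1)
β2 |J1  (common-f at J1 fixed by 1)
β3 |J1  (common-f at J1 fixed by 1)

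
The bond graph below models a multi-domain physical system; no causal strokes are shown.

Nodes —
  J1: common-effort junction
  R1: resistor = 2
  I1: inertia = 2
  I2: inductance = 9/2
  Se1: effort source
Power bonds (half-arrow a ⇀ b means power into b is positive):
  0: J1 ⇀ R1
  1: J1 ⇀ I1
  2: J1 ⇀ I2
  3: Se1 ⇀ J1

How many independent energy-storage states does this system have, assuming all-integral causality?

2  (I1, I2 all integral)

bond 3 →J1  (source Se1 imposes e)
bond 0 →R1  (0-jn J1 has e-setter on 3)
bond 1 →I1  (common-e at J1 fixed by 3)
bond 2 →I2  (J1: bond 3 brought effort, rest push out)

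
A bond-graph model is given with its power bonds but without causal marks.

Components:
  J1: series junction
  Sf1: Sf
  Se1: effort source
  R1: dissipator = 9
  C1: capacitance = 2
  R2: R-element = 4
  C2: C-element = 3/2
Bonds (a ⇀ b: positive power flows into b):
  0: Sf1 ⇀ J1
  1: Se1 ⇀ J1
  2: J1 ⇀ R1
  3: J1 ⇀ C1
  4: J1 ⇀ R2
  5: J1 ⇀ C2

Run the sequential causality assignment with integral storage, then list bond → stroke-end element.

β0 stroke→Sf1
β1 stroke→J1
β2 stroke→J1
β3 stroke→J1
β4 stroke→J1
β5 stroke→J1

#0 stroke→Sf1  (Sf1 (Sf) sets flow on bond)
#1 stroke→J1  (source Se1 imposes e)
#2 stroke→J1  (common-f at J1 fixed by 0)
#3 stroke→J1  (common-f at J1 fixed by 0)
#4 stroke→J1  (J1 flow already set via bond 0)
#5 stroke→J1  (common-f at J1 fixed by 0)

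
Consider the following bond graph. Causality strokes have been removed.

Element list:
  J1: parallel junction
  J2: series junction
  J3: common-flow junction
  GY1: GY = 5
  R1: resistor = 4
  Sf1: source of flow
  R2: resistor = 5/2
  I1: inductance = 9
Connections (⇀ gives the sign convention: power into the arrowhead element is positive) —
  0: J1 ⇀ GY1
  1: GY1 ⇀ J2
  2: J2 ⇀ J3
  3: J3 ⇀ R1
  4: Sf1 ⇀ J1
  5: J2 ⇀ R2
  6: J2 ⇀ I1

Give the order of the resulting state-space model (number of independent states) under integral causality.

1  (I1 all integral)

b4 →Sf1  (Sf1 (Sf) sets flow on bond)
b0 →J1  (J1 needs exactly one e-in)
b1 →J2  (GY1 both-in/both-out from 0)
b6 →I1  (I1 integral (f out))
b2 →J2  (J2: bond 6 brought flow, rest push out)
b5 →J2  (1-jn J2 has f-setter on 6)
b3 →J3  (J3: bond 2 brought flow, rest push out)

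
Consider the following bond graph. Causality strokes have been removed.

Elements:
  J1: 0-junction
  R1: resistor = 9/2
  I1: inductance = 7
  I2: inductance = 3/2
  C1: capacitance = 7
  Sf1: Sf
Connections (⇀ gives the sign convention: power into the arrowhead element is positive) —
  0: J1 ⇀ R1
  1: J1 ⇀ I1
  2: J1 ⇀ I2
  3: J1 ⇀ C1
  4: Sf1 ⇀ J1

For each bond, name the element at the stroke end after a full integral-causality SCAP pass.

bond 4 |Sf1  (Sf1: flow source, stroke at near end)
bond 1 |I1  (I1: I, integral causality)
bond 2 |I2  (I2: I, integral causality)
bond 3 |J1  (prefer integral on C1)
bond 0 |R1  (0-jn J1 has e-setter on 3)

β0 →R1
β1 →I1
β2 →I2
β3 →J1
β4 →Sf1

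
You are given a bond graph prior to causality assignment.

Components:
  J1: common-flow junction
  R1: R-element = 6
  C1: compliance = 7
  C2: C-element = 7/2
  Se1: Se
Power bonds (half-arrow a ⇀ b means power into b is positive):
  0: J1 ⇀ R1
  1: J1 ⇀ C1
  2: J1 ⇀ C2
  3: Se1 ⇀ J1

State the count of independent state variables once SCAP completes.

b3 |J1  (Se1 fixes effort; stroke away)
b1 |J1  (C1: C, integral causality)
b2 |J1  (C2: C, integral causality)
b0 |R1  (closing 1-jn rule on J1)

2  (C1, C2 all integral)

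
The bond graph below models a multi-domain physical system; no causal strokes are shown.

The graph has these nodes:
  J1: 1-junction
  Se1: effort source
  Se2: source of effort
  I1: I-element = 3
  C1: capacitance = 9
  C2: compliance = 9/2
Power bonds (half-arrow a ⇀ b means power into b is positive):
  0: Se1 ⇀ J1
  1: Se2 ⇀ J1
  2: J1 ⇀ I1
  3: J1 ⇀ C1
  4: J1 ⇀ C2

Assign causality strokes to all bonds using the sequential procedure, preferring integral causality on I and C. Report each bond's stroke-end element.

b0 stroke at J1  (source Se1 imposes e)
b1 stroke at J1  (Se2 fixes effort; stroke away)
b2 stroke at I1  (I1 outputs flow p/I1)
b3 stroke at J1  (common-f at J1 fixed by 2)
b4 stroke at J1  (common-f at J1 fixed by 2)

β0 stroke at J1
β1 stroke at J1
β2 stroke at I1
β3 stroke at J1
β4 stroke at J1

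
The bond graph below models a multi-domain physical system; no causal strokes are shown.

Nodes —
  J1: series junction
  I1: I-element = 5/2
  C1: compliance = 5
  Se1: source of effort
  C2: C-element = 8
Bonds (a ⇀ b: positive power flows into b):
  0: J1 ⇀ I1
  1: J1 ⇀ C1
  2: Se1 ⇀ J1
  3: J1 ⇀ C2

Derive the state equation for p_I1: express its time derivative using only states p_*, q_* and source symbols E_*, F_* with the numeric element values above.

dp_I1/dt = E_Se1 - q_C1/5 - q_C2/8

β2 →J1  (Se1 (Se) sets effort on bond)
β0 →I1  (I1: I, integral causality)
β1 →J1  (1-jn J1 has f-setter on 0)
β3 →J1  (J1 flow already set via bond 0)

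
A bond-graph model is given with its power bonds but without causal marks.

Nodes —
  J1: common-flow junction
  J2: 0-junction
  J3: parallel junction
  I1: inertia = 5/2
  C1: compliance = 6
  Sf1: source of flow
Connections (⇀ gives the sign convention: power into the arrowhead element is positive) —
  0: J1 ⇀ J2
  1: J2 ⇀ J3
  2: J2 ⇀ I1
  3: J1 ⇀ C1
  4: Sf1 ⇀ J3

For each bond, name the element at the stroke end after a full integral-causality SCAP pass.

β4 stroke→Sf1  (source Sf1 imposes f)
β1 stroke→J3  (J3: last free bond brings effort in)
β2 stroke→I1  (I1: I, integral causality)
β0 stroke→J2  (only one effort-in slot at J2)
β3 stroke→J1  (1-jn J1 has f-setter on 0)

b0 stroke→J2
b1 stroke→J3
b2 stroke→I1
b3 stroke→J1
b4 stroke→Sf1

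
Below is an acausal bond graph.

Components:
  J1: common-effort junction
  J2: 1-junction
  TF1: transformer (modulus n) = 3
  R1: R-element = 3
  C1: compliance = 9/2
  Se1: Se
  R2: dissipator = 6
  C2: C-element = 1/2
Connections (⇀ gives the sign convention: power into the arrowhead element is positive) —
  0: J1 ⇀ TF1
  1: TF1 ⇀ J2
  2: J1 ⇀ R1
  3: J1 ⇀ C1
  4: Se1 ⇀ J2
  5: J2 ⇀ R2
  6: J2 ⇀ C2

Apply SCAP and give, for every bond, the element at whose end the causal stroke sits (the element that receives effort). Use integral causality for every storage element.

b4 →J2  (source Se1 imposes e)
b3 →J1  (C1 outputs effort q/C1)
b0 →TF1  (J1: bond 3 brought effort, rest push out)
b2 →R1  (J1 effort already set via bond 3)
b1 →J2  (through TF1, causality passes straight; one stroke at TF1)
b6 →J2  (prefer integral on C2)
b5 →R2  (only one flow-in slot at J2)

b0 |TF1
b1 |J2
b2 |R1
b3 |J1
b4 |J2
b5 |R2
b6 |J2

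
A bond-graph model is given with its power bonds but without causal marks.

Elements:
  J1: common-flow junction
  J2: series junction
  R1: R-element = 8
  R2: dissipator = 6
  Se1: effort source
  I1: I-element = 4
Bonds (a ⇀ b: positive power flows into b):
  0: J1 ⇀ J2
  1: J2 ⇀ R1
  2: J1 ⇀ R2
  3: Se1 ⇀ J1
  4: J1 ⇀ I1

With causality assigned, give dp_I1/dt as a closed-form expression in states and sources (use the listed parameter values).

dp_I1/dt = E_Se1 - 7*p_I1/2

#3 |J1  (Se1 (Se) sets effort on bond)
#4 |I1  (I1 outputs flow p/I1)
#0 |J1  (1-jn J1 has f-setter on 4)
#2 |J1  (J1 flow already set via bond 4)
#1 |J2  (J2: bond 0 brought flow, rest push out)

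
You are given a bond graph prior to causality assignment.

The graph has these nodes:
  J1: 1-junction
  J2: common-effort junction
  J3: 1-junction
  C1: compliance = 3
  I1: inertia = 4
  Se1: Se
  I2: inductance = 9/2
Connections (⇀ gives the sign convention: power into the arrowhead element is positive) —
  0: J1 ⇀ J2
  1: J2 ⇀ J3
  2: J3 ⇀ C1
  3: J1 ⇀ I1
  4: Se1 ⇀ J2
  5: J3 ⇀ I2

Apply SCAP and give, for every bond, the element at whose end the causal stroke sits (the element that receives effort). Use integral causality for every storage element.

β0 →J1
β1 →J3
β2 →J3
β3 →I1
β4 →J2
β5 →I2

β4 stroke at J2  (Se1: effort source, stroke at far end)
β0 stroke at J1  (J2: bond 4 brought effort, rest push out)
β1 stroke at J3  (J2: bond 4 brought effort, rest push out)
β3 stroke at I1  (J1: last free bond brings flow in)
β2 stroke at J3  (prefer integral on C1)
β5 stroke at I2  (J3 needs exactly one f-in)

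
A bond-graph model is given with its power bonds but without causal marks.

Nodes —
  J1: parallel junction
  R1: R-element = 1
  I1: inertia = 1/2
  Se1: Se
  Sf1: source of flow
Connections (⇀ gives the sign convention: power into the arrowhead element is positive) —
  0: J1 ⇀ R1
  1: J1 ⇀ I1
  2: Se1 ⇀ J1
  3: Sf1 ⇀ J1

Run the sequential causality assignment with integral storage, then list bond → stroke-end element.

β2 |J1  (Se1 (Se) sets effort on bond)
β3 |Sf1  (Sf1: flow source, stroke at near end)
β0 |R1  (J1: bond 2 brought effort, rest push out)
β1 |I1  (common-e at J1 fixed by 2)

b0 →R1
b1 →I1
b2 →J1
b3 →Sf1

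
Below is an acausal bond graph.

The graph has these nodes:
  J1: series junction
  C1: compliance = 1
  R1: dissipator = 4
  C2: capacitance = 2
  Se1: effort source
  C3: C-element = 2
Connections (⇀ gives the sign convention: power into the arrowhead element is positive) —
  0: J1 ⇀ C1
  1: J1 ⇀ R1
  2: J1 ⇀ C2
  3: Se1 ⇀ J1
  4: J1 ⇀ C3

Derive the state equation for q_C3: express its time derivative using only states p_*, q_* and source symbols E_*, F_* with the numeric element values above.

dq_C3/dt = E_Se1/4 - q_C1/4 - q_C2/8 - q_C3/8

bond 3 stroke at J1  (Se1: effort source, stroke at far end)
bond 0 stroke at J1  (C1: C, integral causality)
bond 2 stroke at J1  (prefer integral on C2)
bond 4 stroke at J1  (prefer integral on C3)
bond 1 stroke at R1  (J1 needs exactly one f-in)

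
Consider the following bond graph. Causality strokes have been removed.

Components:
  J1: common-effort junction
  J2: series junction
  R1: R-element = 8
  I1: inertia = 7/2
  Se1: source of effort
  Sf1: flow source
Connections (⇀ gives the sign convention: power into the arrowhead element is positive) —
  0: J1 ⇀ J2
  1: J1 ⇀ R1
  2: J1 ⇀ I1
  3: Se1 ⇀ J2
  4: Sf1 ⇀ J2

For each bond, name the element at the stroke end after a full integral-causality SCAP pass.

β0 |J2
β1 |J1
β2 |I1
β3 |J2
β4 |Sf1

β3 →J2  (source Se1 imposes e)
β4 →Sf1  (source Sf1 imposes f)
β0 →J2  (J2: bond 4 brought flow, rest push out)
β2 →I1  (prefer integral on I1)
β1 →J1  (only one effort-in slot at J1)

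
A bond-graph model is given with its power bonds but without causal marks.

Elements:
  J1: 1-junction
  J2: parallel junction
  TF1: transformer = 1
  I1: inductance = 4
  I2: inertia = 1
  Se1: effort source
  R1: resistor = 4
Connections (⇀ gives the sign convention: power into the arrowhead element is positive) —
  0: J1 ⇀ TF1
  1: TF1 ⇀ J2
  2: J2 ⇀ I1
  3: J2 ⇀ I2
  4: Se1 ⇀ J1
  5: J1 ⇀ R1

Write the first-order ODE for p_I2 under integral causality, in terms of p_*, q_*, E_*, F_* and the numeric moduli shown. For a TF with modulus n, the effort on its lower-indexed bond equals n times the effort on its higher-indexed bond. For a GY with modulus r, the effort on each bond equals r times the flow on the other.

bond 4 stroke→J1  (Se1 fixes effort; stroke away)
bond 2 stroke→I1  (I1 integral (f out))
bond 3 stroke→I2  (I2: I, integral causality)
bond 1 stroke→J2  (J2 needs exactly one e-in)
bond 0 stroke→TF1  (TF1 one-in-one-out from 1)
bond 5 stroke→J1  (1-jn J1 has f-setter on 0)

dp_I2/dt = E_Se1 - p_I1 - 4*p_I2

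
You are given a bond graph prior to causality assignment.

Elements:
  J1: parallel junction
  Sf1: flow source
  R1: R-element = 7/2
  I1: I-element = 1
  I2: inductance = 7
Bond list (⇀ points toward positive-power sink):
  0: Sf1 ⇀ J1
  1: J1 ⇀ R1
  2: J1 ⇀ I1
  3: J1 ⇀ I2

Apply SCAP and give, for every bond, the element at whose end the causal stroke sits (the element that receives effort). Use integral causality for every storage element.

β0 stroke at Sf1  (source Sf1 imposes f)
β2 stroke at I1  (I1 integral (f out))
β3 stroke at I2  (I2 integral (f out))
β1 stroke at J1  (closing 0-jn rule on J1)

b0 stroke at Sf1
b1 stroke at J1
b2 stroke at I1
b3 stroke at I2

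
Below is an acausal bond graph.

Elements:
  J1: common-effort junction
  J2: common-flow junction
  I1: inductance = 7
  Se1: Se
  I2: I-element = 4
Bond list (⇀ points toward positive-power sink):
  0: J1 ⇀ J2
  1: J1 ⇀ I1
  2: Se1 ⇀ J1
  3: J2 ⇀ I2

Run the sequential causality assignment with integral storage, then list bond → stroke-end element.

β2 →J1  (Se1 (Se) sets effort on bond)
β0 →J2  (J1 effort already set via bond 2)
β1 →I1  (J1 effort already set via bond 2)
β3 →I2  (J2: last free bond brings flow in)

bond 0 →J2
bond 1 →I1
bond 2 →J1
bond 3 →I2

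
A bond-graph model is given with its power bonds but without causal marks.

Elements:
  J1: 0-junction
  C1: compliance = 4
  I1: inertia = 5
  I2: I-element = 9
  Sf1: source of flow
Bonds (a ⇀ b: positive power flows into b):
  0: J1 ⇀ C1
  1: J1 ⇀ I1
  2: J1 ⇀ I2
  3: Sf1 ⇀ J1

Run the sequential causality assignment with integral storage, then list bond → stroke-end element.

bond 0 stroke at J1
bond 1 stroke at I1
bond 2 stroke at I2
bond 3 stroke at Sf1

#3 stroke→Sf1  (Sf1: flow source, stroke at near end)
#0 stroke→J1  (C1: C, integral causality)
#1 stroke→I1  (0-jn J1 has e-setter on 0)
#2 stroke→I2  (J1 effort already set via bond 0)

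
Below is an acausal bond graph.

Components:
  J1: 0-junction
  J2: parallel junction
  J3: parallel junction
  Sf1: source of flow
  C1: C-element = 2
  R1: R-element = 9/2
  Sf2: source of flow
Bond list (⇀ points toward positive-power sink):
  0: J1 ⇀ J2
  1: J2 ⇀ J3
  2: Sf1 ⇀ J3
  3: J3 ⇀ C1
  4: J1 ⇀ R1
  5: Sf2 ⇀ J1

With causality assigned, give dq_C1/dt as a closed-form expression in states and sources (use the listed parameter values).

dq_C1/dt = F_Sf1 + F_Sf2 - q_C1/9

#2 stroke→Sf1  (Sf1 (Sf) sets flow on bond)
#5 stroke→Sf2  (Sf2 fixes flow; stroke at Sf2)
#3 stroke→J3  (C1 integral (e out))
#1 stroke→J2  (common-e at J3 fixed by 3)
#0 stroke→J1  (J2 effort already set via bond 1)
#4 stroke→R1  (J1 effort already set via bond 0)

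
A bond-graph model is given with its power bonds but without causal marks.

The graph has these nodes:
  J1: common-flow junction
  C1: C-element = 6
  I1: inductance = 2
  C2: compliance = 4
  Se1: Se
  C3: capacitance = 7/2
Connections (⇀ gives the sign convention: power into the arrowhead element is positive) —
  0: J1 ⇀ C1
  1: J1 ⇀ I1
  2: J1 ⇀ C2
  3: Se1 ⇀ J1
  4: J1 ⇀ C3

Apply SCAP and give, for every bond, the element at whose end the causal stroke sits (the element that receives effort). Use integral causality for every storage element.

β0 stroke at J1
β1 stroke at I1
β2 stroke at J1
β3 stroke at J1
β4 stroke at J1

β3 stroke at J1  (Se1 (Se) sets effort on bond)
β0 stroke at J1  (prefer integral on C1)
β1 stroke at I1  (prefer integral on I1)
β2 stroke at J1  (J1: bond 1 brought flow, rest push out)
β4 stroke at J1  (J1 flow already set via bond 1)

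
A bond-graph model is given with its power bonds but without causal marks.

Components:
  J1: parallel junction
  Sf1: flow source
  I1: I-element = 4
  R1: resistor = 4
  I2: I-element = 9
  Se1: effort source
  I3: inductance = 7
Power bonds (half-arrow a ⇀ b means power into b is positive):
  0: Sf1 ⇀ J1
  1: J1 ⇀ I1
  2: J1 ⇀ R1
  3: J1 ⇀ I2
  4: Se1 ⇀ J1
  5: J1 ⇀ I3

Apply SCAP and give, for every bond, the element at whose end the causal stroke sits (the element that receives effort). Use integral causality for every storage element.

b0 →Sf1
b1 →I1
b2 →R1
b3 →I2
b4 →J1
b5 →I3

b0 stroke at Sf1  (source Sf1 imposes f)
b4 stroke at J1  (Se1: effort source, stroke at far end)
b1 stroke at I1  (common-e at J1 fixed by 4)
b2 stroke at R1  (J1: bond 4 brought effort, rest push out)
b3 stroke at I2  (0-jn J1 has e-setter on 4)
b5 stroke at I3  (J1 effort already set via bond 4)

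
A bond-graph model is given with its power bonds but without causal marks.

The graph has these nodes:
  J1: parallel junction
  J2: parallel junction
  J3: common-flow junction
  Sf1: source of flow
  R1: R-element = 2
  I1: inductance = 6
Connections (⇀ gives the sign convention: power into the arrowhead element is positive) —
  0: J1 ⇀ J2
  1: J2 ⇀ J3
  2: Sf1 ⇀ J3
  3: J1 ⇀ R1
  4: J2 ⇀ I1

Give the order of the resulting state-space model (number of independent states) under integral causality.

1  (I1 all integral)

β2 stroke→Sf1  (source Sf1 imposes f)
β1 stroke→J3  (J3 flow already set via bond 2)
β4 stroke→I1  (I1 integral (f out))
β0 stroke→J2  (only one effort-in slot at J2)
β3 stroke→J1  (only one effort-in slot at J1)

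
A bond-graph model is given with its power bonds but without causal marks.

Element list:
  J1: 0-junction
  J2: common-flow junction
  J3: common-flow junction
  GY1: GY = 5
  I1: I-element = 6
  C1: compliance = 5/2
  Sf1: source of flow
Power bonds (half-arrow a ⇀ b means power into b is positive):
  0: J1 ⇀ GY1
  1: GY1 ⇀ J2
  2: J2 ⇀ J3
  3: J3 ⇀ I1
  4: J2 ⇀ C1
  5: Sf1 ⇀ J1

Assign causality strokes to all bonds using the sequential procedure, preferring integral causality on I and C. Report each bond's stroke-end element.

b0 stroke at J1
b1 stroke at J2
b2 stroke at J3
b3 stroke at I1
b4 stroke at J2
b5 stroke at Sf1

#5 |Sf1  (source Sf1 imposes f)
#0 |J1  (J1 needs exactly one e-in)
#1 |J2  (through GY1, causality inverts; strokes same side of GY1)
#3 |I1  (prefer integral on I1)
#2 |J3  (J3 flow already set via bond 3)
#4 |J2  (common-f at J2 fixed by 2)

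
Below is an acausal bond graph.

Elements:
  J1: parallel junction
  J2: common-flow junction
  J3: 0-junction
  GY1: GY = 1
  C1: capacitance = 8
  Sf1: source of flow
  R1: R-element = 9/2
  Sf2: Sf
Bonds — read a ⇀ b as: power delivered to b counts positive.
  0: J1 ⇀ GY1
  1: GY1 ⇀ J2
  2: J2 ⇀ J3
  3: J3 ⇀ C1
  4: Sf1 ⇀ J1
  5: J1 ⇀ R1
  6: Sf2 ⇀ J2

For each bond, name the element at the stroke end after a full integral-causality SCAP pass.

β0 →J1
β1 →J2
β2 →J2
β3 →J3
β4 →Sf1
β5 →R1
β6 →Sf2

b4 stroke at Sf1  (Sf1 (Sf) sets flow on bond)
b6 stroke at Sf2  (Sf2: flow source, stroke at near end)
b1 stroke at J2  (J2 flow already set via bond 6)
b2 stroke at J2  (J2 flow already set via bond 6)
b3 stroke at J3  (closing 0-jn rule on J3)
b0 stroke at J1  (through GY1, causality inverts; strokes same side of GY1)
b5 stroke at R1  (0-jn J1 has e-setter on 0)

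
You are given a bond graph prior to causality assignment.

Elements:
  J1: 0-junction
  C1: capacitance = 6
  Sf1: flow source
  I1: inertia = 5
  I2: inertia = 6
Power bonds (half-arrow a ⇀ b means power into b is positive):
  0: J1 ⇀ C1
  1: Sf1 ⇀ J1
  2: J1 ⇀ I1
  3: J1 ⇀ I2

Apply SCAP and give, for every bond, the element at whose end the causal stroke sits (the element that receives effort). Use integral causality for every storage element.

b1 →Sf1  (Sf1 fixes flow; stroke at Sf1)
b0 →J1  (C1: C, integral causality)
b2 →I1  (common-e at J1 fixed by 0)
b3 →I2  (J1: bond 0 brought effort, rest push out)

β0 stroke→J1
β1 stroke→Sf1
β2 stroke→I1
β3 stroke→I2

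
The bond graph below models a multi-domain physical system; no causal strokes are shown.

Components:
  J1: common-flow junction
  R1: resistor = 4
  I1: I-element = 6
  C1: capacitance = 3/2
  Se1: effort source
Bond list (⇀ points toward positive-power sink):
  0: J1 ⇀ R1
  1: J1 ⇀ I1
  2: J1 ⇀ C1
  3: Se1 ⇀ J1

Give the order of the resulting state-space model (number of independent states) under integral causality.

b3 →J1  (Se1 fixes effort; stroke away)
b1 →I1  (I1 integral (f out))
b0 →J1  (J1 flow already set via bond 1)
b2 →J1  (J1: bond 1 brought flow, rest push out)

2  (C1, I1 all integral)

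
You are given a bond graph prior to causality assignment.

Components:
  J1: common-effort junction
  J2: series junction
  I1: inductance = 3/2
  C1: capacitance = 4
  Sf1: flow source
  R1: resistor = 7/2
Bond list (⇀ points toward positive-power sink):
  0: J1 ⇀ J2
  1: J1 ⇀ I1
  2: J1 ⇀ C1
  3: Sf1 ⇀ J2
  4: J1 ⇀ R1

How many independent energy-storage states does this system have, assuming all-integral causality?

2  (C1, I1 all integral)

β3 |Sf1  (Sf1 (Sf) sets flow on bond)
β0 |J2  (J2 flow already set via bond 3)
β1 |I1  (I1 integral (f out))
β2 |J1  (prefer integral on C1)
β4 |R1  (0-jn J1 has e-setter on 2)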